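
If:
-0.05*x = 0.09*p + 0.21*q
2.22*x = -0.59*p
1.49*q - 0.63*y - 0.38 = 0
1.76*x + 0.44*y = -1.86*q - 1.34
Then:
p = 0.70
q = -0.26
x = -0.19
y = -1.21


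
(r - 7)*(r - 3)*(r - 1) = r^3 - 11*r^2 + 31*r - 21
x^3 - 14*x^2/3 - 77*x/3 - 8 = (x - 8)*(x + 1/3)*(x + 3)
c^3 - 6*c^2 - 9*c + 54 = (c - 6)*(c - 3)*(c + 3)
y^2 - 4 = (y - 2)*(y + 2)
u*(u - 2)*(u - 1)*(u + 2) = u^4 - u^3 - 4*u^2 + 4*u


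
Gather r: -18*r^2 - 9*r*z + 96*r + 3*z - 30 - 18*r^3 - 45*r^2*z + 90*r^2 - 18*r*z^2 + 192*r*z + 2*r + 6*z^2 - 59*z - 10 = -18*r^3 + r^2*(72 - 45*z) + r*(-18*z^2 + 183*z + 98) + 6*z^2 - 56*z - 40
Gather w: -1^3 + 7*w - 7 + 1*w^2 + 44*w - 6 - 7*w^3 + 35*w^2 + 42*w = -7*w^3 + 36*w^2 + 93*w - 14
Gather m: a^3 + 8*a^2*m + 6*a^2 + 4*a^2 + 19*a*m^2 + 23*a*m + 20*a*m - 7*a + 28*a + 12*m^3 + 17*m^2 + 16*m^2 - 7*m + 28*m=a^3 + 10*a^2 + 21*a + 12*m^3 + m^2*(19*a + 33) + m*(8*a^2 + 43*a + 21)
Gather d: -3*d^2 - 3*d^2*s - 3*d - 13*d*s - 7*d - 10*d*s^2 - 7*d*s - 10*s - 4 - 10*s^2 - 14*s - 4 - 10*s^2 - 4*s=d^2*(-3*s - 3) + d*(-10*s^2 - 20*s - 10) - 20*s^2 - 28*s - 8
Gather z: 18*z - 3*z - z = 14*z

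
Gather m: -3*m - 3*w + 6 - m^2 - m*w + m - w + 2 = -m^2 + m*(-w - 2) - 4*w + 8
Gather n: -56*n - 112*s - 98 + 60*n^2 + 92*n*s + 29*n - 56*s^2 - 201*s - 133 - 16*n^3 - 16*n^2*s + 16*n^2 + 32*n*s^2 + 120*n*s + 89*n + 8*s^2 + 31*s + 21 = -16*n^3 + n^2*(76 - 16*s) + n*(32*s^2 + 212*s + 62) - 48*s^2 - 282*s - 210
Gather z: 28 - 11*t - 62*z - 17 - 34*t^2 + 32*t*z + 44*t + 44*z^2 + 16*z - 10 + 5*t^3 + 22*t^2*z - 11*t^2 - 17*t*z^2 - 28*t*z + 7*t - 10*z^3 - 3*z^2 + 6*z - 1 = 5*t^3 - 45*t^2 + 40*t - 10*z^3 + z^2*(41 - 17*t) + z*(22*t^2 + 4*t - 40)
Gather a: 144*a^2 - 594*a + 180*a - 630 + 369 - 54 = 144*a^2 - 414*a - 315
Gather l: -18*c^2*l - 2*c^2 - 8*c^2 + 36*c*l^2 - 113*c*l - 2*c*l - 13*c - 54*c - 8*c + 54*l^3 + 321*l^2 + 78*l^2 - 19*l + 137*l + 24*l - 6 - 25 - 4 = -10*c^2 - 75*c + 54*l^3 + l^2*(36*c + 399) + l*(-18*c^2 - 115*c + 142) - 35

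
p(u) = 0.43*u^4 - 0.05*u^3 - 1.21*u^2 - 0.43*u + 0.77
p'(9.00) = 1219.52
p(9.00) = 2683.67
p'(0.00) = -0.43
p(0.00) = 0.77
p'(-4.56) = -155.60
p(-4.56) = 168.23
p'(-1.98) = -9.58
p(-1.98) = 3.87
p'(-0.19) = 0.01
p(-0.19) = 0.81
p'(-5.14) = -225.52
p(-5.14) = 277.94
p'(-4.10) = -111.57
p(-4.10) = 107.15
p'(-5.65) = -301.77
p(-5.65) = 411.78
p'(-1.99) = -9.76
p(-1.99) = 3.97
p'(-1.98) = -9.58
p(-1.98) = 3.87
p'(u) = 1.72*u^3 - 0.15*u^2 - 2.42*u - 0.43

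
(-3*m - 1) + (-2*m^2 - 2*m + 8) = -2*m^2 - 5*m + 7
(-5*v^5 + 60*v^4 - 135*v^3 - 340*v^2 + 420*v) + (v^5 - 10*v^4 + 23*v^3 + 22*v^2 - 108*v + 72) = -4*v^5 + 50*v^4 - 112*v^3 - 318*v^2 + 312*v + 72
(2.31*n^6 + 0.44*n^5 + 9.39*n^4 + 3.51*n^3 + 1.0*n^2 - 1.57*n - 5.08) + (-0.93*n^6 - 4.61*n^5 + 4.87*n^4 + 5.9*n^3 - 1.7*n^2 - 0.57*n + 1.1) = 1.38*n^6 - 4.17*n^5 + 14.26*n^4 + 9.41*n^3 - 0.7*n^2 - 2.14*n - 3.98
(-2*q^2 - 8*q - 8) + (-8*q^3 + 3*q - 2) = -8*q^3 - 2*q^2 - 5*q - 10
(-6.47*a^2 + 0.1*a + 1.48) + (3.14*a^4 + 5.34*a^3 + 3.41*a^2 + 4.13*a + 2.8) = 3.14*a^4 + 5.34*a^3 - 3.06*a^2 + 4.23*a + 4.28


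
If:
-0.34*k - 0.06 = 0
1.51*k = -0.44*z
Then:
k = -0.18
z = 0.61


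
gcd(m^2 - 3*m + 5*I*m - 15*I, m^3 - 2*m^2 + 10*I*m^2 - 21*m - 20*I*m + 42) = 1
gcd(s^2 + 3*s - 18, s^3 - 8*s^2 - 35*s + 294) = s + 6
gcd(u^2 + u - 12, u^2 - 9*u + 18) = u - 3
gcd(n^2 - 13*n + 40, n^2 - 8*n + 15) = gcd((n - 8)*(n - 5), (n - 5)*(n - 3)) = n - 5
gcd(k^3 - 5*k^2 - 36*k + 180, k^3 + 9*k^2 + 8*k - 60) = k + 6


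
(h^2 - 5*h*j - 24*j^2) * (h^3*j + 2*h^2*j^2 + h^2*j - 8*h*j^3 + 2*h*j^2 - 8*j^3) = h^5*j - 3*h^4*j^2 + h^4*j - 42*h^3*j^3 - 3*h^3*j^2 - 8*h^2*j^4 - 42*h^2*j^3 + 192*h*j^5 - 8*h*j^4 + 192*j^5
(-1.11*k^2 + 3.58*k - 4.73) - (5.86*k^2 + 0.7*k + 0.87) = -6.97*k^2 + 2.88*k - 5.6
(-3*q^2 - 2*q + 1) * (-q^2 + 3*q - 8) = 3*q^4 - 7*q^3 + 17*q^2 + 19*q - 8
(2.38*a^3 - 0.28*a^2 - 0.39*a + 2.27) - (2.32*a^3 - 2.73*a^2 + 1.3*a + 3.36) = 0.0600000000000001*a^3 + 2.45*a^2 - 1.69*a - 1.09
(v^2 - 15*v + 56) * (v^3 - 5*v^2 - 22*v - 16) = v^5 - 20*v^4 + 109*v^3 + 34*v^2 - 992*v - 896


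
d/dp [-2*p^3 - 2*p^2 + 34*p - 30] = -6*p^2 - 4*p + 34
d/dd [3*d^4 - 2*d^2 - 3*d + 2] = 12*d^3 - 4*d - 3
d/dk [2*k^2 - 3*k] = 4*k - 3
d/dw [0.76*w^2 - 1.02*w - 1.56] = 1.52*w - 1.02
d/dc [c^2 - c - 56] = 2*c - 1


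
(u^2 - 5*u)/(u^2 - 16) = u*(u - 5)/(u^2 - 16)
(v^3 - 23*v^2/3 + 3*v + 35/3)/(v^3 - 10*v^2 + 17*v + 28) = (v - 5/3)/(v - 4)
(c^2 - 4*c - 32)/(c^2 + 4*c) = (c - 8)/c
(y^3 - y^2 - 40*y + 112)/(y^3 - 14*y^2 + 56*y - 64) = (y^2 + 3*y - 28)/(y^2 - 10*y + 16)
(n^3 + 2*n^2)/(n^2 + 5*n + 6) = n^2/(n + 3)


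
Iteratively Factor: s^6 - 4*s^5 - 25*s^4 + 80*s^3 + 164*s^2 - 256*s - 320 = (s + 2)*(s^5 - 6*s^4 - 13*s^3 + 106*s^2 - 48*s - 160) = (s + 2)*(s + 4)*(s^4 - 10*s^3 + 27*s^2 - 2*s - 40) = (s - 2)*(s + 2)*(s + 4)*(s^3 - 8*s^2 + 11*s + 20) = (s - 4)*(s - 2)*(s + 2)*(s + 4)*(s^2 - 4*s - 5) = (s - 5)*(s - 4)*(s - 2)*(s + 2)*(s + 4)*(s + 1)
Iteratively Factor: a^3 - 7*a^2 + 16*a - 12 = (a - 3)*(a^2 - 4*a + 4) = (a - 3)*(a - 2)*(a - 2)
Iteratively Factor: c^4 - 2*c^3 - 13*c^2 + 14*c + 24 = (c - 2)*(c^3 - 13*c - 12) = (c - 4)*(c - 2)*(c^2 + 4*c + 3) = (c - 4)*(c - 2)*(c + 1)*(c + 3)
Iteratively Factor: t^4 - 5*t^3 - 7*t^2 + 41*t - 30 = (t - 2)*(t^3 - 3*t^2 - 13*t + 15) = (t - 2)*(t - 1)*(t^2 - 2*t - 15) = (t - 5)*(t - 2)*(t - 1)*(t + 3)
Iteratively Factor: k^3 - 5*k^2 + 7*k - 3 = (k - 1)*(k^2 - 4*k + 3) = (k - 1)^2*(k - 3)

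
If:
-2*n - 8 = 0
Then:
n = -4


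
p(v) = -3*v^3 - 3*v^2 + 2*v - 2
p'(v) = -9*v^2 - 6*v + 2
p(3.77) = -197.85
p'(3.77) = -148.54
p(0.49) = -2.09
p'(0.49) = -3.10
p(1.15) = -8.23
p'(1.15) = -16.80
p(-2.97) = 44.19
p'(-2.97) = -59.57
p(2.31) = -50.37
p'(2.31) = -59.88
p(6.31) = -862.55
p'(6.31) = -394.20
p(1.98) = -33.09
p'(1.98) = -45.16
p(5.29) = -519.48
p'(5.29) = -281.60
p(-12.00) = 4726.00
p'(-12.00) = -1222.00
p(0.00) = -2.00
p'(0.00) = 2.00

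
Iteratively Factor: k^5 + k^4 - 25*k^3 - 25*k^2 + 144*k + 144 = (k + 4)*(k^4 - 3*k^3 - 13*k^2 + 27*k + 36) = (k + 1)*(k + 4)*(k^3 - 4*k^2 - 9*k + 36) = (k - 3)*(k + 1)*(k + 4)*(k^2 - k - 12) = (k - 3)*(k + 1)*(k + 3)*(k + 4)*(k - 4)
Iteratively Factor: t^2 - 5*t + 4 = (t - 4)*(t - 1)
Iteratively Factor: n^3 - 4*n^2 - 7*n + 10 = (n - 1)*(n^2 - 3*n - 10) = (n - 1)*(n + 2)*(n - 5)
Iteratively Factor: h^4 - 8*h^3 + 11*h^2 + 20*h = (h)*(h^3 - 8*h^2 + 11*h + 20) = h*(h - 4)*(h^2 - 4*h - 5) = h*(h - 4)*(h + 1)*(h - 5)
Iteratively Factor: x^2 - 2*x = (x - 2)*(x)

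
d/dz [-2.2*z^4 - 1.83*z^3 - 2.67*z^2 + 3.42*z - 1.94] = -8.8*z^3 - 5.49*z^2 - 5.34*z + 3.42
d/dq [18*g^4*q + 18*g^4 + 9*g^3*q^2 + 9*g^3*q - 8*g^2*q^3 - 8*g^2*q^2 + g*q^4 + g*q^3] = g*(18*g^3 + 18*g^2*q + 9*g^2 - 24*g*q^2 - 16*g*q + 4*q^3 + 3*q^2)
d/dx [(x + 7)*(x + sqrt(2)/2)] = 2*x + sqrt(2)/2 + 7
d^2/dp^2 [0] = 0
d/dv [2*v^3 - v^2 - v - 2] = 6*v^2 - 2*v - 1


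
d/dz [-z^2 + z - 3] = 1 - 2*z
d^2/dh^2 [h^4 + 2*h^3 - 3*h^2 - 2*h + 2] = 12*h^2 + 12*h - 6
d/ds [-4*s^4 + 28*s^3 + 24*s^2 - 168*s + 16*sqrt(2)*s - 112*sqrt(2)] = -16*s^3 + 84*s^2 + 48*s - 168 + 16*sqrt(2)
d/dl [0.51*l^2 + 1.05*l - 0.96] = 1.02*l + 1.05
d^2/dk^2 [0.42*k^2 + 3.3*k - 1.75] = 0.840000000000000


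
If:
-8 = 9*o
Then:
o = -8/9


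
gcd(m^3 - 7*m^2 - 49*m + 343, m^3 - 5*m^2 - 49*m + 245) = m^2 - 49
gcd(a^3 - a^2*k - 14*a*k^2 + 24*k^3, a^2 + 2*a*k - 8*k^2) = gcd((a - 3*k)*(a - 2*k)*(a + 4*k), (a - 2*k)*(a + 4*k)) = a^2 + 2*a*k - 8*k^2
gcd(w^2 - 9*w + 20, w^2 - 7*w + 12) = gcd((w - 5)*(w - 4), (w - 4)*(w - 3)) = w - 4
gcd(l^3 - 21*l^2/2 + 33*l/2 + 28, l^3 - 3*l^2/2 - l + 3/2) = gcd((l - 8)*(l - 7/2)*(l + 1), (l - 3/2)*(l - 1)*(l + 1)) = l + 1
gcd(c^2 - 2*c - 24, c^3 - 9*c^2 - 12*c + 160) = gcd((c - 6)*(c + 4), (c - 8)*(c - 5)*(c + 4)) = c + 4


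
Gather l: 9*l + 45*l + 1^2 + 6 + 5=54*l + 12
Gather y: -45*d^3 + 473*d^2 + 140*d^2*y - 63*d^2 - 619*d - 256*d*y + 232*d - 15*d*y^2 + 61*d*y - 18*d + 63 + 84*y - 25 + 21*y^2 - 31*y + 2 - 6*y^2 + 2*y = -45*d^3 + 410*d^2 - 405*d + y^2*(15 - 15*d) + y*(140*d^2 - 195*d + 55) + 40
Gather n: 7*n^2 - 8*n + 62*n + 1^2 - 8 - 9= 7*n^2 + 54*n - 16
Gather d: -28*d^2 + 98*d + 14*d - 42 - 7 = -28*d^2 + 112*d - 49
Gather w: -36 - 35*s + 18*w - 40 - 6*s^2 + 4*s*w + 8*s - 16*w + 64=-6*s^2 - 27*s + w*(4*s + 2) - 12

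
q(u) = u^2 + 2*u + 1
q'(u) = 2*u + 2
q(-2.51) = 2.28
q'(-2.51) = -3.02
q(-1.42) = 0.18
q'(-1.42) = -0.84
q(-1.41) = 0.17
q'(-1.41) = -0.82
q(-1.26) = 0.07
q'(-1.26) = -0.52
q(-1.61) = 0.37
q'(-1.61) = -1.22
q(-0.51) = 0.24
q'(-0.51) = 0.98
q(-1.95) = 0.90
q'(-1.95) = -1.90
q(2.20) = 10.24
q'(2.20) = 6.40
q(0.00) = 1.00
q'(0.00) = 2.00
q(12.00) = 169.00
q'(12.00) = 26.00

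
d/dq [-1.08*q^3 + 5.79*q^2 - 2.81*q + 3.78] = -3.24*q^2 + 11.58*q - 2.81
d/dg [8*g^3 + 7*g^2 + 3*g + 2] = 24*g^2 + 14*g + 3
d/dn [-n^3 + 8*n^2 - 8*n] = -3*n^2 + 16*n - 8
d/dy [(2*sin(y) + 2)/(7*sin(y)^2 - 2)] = 2*(-14*sin(y) + 7*cos(y)^2 - 9)*cos(y)/(7*sin(y)^2 - 2)^2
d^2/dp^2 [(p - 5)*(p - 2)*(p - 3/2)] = 6*p - 17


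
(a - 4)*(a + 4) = a^2 - 16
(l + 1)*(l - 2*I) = l^2 + l - 2*I*l - 2*I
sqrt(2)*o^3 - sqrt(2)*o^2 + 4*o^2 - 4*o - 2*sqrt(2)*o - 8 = (o - 2)*(o + 2*sqrt(2))*(sqrt(2)*o + sqrt(2))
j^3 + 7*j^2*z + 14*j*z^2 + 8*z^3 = (j + z)*(j + 2*z)*(j + 4*z)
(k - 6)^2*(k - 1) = k^3 - 13*k^2 + 48*k - 36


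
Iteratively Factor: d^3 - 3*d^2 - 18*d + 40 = (d + 4)*(d^2 - 7*d + 10) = (d - 2)*(d + 4)*(d - 5)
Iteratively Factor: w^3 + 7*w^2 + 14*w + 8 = (w + 1)*(w^2 + 6*w + 8) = (w + 1)*(w + 2)*(w + 4)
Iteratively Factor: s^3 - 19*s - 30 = (s + 2)*(s^2 - 2*s - 15) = (s + 2)*(s + 3)*(s - 5)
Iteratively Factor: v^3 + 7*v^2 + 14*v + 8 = (v + 1)*(v^2 + 6*v + 8) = (v + 1)*(v + 2)*(v + 4)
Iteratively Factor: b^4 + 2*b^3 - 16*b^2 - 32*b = (b + 4)*(b^3 - 2*b^2 - 8*b) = b*(b + 4)*(b^2 - 2*b - 8) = b*(b + 2)*(b + 4)*(b - 4)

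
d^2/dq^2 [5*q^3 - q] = 30*q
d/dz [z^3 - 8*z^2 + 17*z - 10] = 3*z^2 - 16*z + 17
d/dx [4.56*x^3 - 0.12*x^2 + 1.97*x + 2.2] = 13.68*x^2 - 0.24*x + 1.97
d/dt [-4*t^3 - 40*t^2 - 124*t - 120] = -12*t^2 - 80*t - 124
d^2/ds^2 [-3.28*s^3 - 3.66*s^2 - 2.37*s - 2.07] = -19.68*s - 7.32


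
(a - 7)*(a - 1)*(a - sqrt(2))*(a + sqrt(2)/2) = a^4 - 8*a^3 - sqrt(2)*a^3/2 + 4*sqrt(2)*a^2 + 6*a^2 - 7*sqrt(2)*a/2 + 8*a - 7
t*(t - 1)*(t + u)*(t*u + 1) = t^4*u + t^3*u^2 - t^3*u + t^3 - t^2*u^2 + t^2*u - t^2 - t*u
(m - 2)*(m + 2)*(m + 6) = m^3 + 6*m^2 - 4*m - 24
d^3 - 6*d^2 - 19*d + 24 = (d - 8)*(d - 1)*(d + 3)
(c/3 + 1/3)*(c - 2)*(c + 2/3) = c^3/3 - c^2/9 - 8*c/9 - 4/9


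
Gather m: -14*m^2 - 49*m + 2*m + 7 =-14*m^2 - 47*m + 7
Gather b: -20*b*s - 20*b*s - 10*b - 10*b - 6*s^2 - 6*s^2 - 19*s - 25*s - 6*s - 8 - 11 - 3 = b*(-40*s - 20) - 12*s^2 - 50*s - 22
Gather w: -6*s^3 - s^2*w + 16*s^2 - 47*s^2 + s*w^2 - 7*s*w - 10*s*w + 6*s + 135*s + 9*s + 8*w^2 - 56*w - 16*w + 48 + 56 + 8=-6*s^3 - 31*s^2 + 150*s + w^2*(s + 8) + w*(-s^2 - 17*s - 72) + 112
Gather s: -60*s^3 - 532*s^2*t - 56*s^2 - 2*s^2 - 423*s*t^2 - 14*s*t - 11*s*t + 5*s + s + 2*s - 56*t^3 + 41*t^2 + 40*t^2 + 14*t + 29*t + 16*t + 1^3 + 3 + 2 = -60*s^3 + s^2*(-532*t - 58) + s*(-423*t^2 - 25*t + 8) - 56*t^3 + 81*t^2 + 59*t + 6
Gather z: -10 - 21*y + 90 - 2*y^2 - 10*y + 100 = -2*y^2 - 31*y + 180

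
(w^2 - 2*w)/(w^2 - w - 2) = w/(w + 1)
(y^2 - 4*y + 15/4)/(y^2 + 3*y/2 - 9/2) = (y - 5/2)/(y + 3)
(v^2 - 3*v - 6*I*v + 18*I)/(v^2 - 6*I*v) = (v - 3)/v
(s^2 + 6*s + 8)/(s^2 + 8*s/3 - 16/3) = 3*(s + 2)/(3*s - 4)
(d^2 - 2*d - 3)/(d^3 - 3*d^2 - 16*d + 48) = (d + 1)/(d^2 - 16)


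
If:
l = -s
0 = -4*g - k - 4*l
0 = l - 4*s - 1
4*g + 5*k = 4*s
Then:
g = -1/5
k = 0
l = 1/5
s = -1/5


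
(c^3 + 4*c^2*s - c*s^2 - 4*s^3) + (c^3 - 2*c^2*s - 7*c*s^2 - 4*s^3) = 2*c^3 + 2*c^2*s - 8*c*s^2 - 8*s^3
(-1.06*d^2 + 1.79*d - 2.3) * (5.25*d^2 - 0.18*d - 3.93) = -5.565*d^4 + 9.5883*d^3 - 8.2314*d^2 - 6.6207*d + 9.039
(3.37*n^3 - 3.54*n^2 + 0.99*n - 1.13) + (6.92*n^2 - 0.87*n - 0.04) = 3.37*n^3 + 3.38*n^2 + 0.12*n - 1.17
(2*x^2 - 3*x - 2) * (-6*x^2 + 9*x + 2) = -12*x^4 + 36*x^3 - 11*x^2 - 24*x - 4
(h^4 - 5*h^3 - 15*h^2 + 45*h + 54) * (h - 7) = h^5 - 12*h^4 + 20*h^3 + 150*h^2 - 261*h - 378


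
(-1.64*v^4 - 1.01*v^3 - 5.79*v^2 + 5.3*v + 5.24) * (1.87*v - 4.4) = -3.0668*v^5 + 5.3273*v^4 - 6.3833*v^3 + 35.387*v^2 - 13.5212*v - 23.056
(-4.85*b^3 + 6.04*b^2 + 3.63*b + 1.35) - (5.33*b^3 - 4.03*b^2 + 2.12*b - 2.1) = -10.18*b^3 + 10.07*b^2 + 1.51*b + 3.45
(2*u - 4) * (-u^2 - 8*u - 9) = -2*u^3 - 12*u^2 + 14*u + 36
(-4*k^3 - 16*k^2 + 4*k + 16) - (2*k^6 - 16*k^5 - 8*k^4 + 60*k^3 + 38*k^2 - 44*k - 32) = -2*k^6 + 16*k^5 + 8*k^4 - 64*k^3 - 54*k^2 + 48*k + 48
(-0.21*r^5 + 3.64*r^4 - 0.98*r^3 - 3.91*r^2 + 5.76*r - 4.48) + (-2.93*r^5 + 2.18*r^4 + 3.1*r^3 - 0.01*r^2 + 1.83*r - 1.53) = -3.14*r^5 + 5.82*r^4 + 2.12*r^3 - 3.92*r^2 + 7.59*r - 6.01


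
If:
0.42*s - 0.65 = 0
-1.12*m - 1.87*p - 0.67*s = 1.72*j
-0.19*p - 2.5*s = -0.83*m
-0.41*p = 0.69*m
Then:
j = 3.36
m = 3.37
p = -5.66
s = 1.55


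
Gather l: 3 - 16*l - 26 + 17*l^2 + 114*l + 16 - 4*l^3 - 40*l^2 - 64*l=-4*l^3 - 23*l^2 + 34*l - 7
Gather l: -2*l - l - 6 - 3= -3*l - 9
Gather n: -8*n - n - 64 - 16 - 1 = -9*n - 81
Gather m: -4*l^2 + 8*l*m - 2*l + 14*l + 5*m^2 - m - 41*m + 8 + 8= -4*l^2 + 12*l + 5*m^2 + m*(8*l - 42) + 16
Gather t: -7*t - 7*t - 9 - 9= -14*t - 18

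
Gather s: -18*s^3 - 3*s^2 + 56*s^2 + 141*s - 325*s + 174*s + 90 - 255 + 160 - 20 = -18*s^3 + 53*s^2 - 10*s - 25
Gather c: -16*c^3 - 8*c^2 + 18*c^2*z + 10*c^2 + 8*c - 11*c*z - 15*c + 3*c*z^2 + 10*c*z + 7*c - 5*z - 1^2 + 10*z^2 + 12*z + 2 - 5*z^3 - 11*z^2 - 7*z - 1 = -16*c^3 + c^2*(18*z + 2) + c*(3*z^2 - z) - 5*z^3 - z^2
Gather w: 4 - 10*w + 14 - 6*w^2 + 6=-6*w^2 - 10*w + 24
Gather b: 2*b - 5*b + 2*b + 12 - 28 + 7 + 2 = -b - 7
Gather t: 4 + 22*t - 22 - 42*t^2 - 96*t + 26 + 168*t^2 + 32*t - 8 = 126*t^2 - 42*t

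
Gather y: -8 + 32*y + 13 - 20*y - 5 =12*y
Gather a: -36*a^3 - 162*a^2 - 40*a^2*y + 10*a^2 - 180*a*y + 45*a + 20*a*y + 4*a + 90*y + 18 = -36*a^3 + a^2*(-40*y - 152) + a*(49 - 160*y) + 90*y + 18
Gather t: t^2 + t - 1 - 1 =t^2 + t - 2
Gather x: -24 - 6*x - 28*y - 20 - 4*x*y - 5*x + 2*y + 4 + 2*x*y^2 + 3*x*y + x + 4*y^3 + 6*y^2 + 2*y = x*(2*y^2 - y - 10) + 4*y^3 + 6*y^2 - 24*y - 40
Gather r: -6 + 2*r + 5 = 2*r - 1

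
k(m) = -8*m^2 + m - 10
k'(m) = 1 - 16*m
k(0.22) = -10.17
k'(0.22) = -2.52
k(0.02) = -9.98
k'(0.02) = 0.68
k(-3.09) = -89.47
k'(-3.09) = 50.44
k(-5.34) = -243.46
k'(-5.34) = 86.44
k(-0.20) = -10.52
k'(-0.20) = 4.20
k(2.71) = -66.04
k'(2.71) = -42.36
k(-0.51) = -12.59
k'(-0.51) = 9.16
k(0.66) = -12.82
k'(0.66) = -9.56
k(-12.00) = -1174.00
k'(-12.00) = 193.00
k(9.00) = -649.00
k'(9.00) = -143.00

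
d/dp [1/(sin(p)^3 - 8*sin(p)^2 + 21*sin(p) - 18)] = (7 - 3*sin(p))*cos(p)/((sin(p) - 3)^3*(sin(p) - 2)^2)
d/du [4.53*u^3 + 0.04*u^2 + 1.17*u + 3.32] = 13.59*u^2 + 0.08*u + 1.17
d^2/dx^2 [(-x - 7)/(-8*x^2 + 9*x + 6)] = 2*((-24*x - 47)*(-8*x^2 + 9*x + 6) - (x + 7)*(16*x - 9)^2)/(-8*x^2 + 9*x + 6)^3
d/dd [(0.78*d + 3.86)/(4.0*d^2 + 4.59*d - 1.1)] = (3.12*d^2 + 3.5802*d - (0.78*d + 3.86)*(8.0*d + 4.59) - 0.858)/(4.0*d^2 + 4.59*d - 1.1)^2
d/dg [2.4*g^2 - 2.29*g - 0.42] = 4.8*g - 2.29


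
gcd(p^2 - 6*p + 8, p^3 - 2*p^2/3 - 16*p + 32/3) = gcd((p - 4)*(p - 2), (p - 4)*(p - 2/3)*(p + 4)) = p - 4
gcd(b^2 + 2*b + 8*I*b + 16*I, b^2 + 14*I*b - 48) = b + 8*I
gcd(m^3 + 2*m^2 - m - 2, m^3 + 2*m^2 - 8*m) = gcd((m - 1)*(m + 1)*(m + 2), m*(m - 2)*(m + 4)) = 1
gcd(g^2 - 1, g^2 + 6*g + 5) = g + 1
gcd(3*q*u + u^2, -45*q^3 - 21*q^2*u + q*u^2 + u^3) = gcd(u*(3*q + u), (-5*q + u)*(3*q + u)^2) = 3*q + u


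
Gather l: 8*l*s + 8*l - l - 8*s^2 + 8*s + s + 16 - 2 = l*(8*s + 7) - 8*s^2 + 9*s + 14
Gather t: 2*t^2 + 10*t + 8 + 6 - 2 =2*t^2 + 10*t + 12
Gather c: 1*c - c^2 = -c^2 + c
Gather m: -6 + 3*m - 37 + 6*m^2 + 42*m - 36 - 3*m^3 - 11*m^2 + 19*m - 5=-3*m^3 - 5*m^2 + 64*m - 84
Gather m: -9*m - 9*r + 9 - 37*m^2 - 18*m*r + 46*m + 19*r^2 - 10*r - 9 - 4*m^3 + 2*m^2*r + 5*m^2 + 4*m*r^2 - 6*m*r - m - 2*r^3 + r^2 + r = -4*m^3 + m^2*(2*r - 32) + m*(4*r^2 - 24*r + 36) - 2*r^3 + 20*r^2 - 18*r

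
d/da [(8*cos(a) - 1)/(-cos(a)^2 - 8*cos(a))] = 2*(4*sin(a)^3/cos(a)^2 + tan(a))/(cos(a) + 8)^2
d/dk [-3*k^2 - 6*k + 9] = -6*k - 6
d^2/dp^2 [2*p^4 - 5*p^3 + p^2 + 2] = 24*p^2 - 30*p + 2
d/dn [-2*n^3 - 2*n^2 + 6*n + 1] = -6*n^2 - 4*n + 6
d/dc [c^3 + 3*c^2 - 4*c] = 3*c^2 + 6*c - 4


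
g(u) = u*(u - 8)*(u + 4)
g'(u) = u*(u - 8) + u*(u + 4) + (u - 8)*(u + 4) = 3*u^2 - 8*u - 32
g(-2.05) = 40.17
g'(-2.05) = -2.99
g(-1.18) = 30.55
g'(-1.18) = -18.38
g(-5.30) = -91.64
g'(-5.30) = 94.67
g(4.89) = -135.20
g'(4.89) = 0.62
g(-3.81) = 8.55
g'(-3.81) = 42.03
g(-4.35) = -18.80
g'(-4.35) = 59.57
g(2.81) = -99.32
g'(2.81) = -30.79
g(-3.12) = 30.53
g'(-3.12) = 22.16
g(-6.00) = -168.00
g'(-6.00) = 124.00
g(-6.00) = -168.00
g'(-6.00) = 124.00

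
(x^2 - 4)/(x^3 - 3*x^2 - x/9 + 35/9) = 9*(x^2 - 4)/(9*x^3 - 27*x^2 - x + 35)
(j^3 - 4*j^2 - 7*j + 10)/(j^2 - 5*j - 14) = (j^2 - 6*j + 5)/(j - 7)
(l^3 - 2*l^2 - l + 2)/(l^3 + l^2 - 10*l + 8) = (l + 1)/(l + 4)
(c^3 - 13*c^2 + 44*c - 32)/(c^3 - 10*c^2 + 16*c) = (c^2 - 5*c + 4)/(c*(c - 2))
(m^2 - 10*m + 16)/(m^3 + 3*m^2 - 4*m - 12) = (m - 8)/(m^2 + 5*m + 6)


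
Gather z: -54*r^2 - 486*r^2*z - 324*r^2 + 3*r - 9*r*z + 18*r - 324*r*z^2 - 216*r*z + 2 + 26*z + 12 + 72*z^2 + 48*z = -378*r^2 + 21*r + z^2*(72 - 324*r) + z*(-486*r^2 - 225*r + 74) + 14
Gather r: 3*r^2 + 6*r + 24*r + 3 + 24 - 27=3*r^2 + 30*r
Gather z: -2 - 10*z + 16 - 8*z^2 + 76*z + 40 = -8*z^2 + 66*z + 54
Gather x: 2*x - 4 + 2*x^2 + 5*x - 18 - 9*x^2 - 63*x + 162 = -7*x^2 - 56*x + 140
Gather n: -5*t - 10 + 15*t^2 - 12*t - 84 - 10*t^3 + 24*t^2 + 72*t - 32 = -10*t^3 + 39*t^2 + 55*t - 126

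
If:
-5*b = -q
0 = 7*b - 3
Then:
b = 3/7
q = 15/7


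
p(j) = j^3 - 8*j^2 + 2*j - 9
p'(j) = 3*j^2 - 16*j + 2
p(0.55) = -10.15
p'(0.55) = -5.89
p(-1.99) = -52.54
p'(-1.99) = 45.72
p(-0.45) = -11.61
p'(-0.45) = 9.81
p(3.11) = -50.08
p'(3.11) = -18.74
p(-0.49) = -12.02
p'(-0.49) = 10.56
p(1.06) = -14.68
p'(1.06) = -11.59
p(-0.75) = -15.42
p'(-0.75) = 15.69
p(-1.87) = -47.25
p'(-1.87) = 42.41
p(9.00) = 90.00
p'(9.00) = 101.00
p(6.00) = -69.00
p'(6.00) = 14.00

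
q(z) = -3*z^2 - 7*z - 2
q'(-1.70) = 3.20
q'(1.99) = -18.94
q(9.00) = -308.00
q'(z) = -6*z - 7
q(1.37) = -17.22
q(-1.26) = 2.06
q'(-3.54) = 14.24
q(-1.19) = 2.08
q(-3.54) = -14.81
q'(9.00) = -61.00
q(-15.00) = -572.00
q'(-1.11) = -0.34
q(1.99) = -27.81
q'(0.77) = -11.62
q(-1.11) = 2.07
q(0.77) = -9.17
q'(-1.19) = 0.14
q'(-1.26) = 0.56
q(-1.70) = 1.23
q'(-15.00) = 83.00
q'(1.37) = -15.22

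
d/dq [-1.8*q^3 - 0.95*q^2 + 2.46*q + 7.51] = -5.4*q^2 - 1.9*q + 2.46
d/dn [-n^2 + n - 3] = 1 - 2*n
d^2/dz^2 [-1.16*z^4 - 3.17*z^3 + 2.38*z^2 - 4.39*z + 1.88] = -13.92*z^2 - 19.02*z + 4.76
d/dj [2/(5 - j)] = 2/(j - 5)^2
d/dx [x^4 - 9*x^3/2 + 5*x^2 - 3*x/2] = 4*x^3 - 27*x^2/2 + 10*x - 3/2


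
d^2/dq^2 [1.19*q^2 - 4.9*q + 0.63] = 2.38000000000000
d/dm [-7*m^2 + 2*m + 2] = 2 - 14*m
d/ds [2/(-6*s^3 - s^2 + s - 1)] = 2*(18*s^2 + 2*s - 1)/(6*s^3 + s^2 - s + 1)^2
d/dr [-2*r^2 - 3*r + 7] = -4*r - 3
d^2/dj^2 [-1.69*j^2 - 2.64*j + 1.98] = -3.38000000000000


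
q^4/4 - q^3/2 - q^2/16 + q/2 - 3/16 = (q/4 + 1/4)*(q - 3/2)*(q - 1)*(q - 1/2)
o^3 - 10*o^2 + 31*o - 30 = (o - 5)*(o - 3)*(o - 2)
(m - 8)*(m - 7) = m^2 - 15*m + 56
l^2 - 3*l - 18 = (l - 6)*(l + 3)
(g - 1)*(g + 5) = g^2 + 4*g - 5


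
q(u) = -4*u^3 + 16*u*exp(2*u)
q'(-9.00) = -972.00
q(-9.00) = 2916.00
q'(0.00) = 16.00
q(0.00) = 0.00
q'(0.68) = 141.57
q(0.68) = 41.13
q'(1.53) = 1357.35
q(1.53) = 507.77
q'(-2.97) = -106.06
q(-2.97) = 104.67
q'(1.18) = 552.66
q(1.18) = 193.39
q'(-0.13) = 8.93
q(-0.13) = -1.59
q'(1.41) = 1001.54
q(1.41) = 367.27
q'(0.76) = 177.42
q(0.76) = 53.84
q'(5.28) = 7131931.68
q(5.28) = 3257055.30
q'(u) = -12*u^2 + 32*u*exp(2*u) + 16*exp(2*u)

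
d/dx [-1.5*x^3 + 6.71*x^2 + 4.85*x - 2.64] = -4.5*x^2 + 13.42*x + 4.85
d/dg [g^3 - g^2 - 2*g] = 3*g^2 - 2*g - 2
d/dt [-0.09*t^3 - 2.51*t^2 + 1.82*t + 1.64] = -0.27*t^2 - 5.02*t + 1.82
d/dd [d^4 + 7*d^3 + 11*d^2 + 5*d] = 4*d^3 + 21*d^2 + 22*d + 5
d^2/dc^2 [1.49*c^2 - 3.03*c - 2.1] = 2.98000000000000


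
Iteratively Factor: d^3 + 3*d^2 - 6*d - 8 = (d + 4)*(d^2 - d - 2) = (d - 2)*(d + 4)*(d + 1)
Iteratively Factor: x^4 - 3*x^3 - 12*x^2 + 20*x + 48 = (x + 2)*(x^3 - 5*x^2 - 2*x + 24) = (x - 3)*(x + 2)*(x^2 - 2*x - 8) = (x - 4)*(x - 3)*(x + 2)*(x + 2)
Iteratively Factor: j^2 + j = (j + 1)*(j)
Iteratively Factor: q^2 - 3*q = (q)*(q - 3)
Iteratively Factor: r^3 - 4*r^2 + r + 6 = (r - 2)*(r^2 - 2*r - 3) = (r - 3)*(r - 2)*(r + 1)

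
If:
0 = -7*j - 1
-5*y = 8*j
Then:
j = -1/7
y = 8/35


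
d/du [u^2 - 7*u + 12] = 2*u - 7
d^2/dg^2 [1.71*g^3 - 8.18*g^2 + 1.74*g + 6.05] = 10.26*g - 16.36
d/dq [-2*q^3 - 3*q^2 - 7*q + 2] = -6*q^2 - 6*q - 7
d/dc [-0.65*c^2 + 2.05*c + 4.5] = 2.05 - 1.3*c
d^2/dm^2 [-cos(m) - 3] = cos(m)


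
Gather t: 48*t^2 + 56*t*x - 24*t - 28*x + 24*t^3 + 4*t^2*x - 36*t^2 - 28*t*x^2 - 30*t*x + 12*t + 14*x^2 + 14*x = 24*t^3 + t^2*(4*x + 12) + t*(-28*x^2 + 26*x - 12) + 14*x^2 - 14*x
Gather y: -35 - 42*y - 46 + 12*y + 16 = -30*y - 65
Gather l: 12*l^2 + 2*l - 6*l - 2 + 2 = 12*l^2 - 4*l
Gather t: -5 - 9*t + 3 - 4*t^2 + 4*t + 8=-4*t^2 - 5*t + 6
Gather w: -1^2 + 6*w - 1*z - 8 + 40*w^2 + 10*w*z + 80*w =40*w^2 + w*(10*z + 86) - z - 9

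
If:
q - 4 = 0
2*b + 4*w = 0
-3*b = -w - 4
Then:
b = 8/7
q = 4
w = -4/7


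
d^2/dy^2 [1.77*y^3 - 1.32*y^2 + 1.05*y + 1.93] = 10.62*y - 2.64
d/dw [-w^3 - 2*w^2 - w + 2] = -3*w^2 - 4*w - 1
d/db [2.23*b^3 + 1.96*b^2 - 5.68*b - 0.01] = 6.69*b^2 + 3.92*b - 5.68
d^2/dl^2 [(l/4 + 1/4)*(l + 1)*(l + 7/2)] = 3*l/2 + 11/4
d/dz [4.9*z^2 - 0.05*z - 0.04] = 9.8*z - 0.05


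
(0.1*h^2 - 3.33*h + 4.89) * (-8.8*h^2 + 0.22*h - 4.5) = -0.88*h^4 + 29.326*h^3 - 44.2146*h^2 + 16.0608*h - 22.005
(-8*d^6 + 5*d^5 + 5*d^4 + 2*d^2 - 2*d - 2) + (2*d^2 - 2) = -8*d^6 + 5*d^5 + 5*d^4 + 4*d^2 - 2*d - 4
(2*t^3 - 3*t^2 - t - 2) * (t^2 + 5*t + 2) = 2*t^5 + 7*t^4 - 12*t^3 - 13*t^2 - 12*t - 4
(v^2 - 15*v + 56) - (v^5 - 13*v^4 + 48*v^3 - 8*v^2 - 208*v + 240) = -v^5 + 13*v^4 - 48*v^3 + 9*v^2 + 193*v - 184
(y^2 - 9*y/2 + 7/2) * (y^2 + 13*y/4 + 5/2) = y^4 - 5*y^3/4 - 69*y^2/8 + y/8 + 35/4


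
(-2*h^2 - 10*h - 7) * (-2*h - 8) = 4*h^3 + 36*h^2 + 94*h + 56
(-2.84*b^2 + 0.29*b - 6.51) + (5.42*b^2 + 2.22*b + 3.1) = 2.58*b^2 + 2.51*b - 3.41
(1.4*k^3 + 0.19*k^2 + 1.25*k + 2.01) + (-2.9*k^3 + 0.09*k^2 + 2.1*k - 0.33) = -1.5*k^3 + 0.28*k^2 + 3.35*k + 1.68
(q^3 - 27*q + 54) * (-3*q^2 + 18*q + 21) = -3*q^5 + 18*q^4 + 102*q^3 - 648*q^2 + 405*q + 1134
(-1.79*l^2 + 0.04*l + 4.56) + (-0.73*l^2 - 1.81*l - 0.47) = -2.52*l^2 - 1.77*l + 4.09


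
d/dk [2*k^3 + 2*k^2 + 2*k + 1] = 6*k^2 + 4*k + 2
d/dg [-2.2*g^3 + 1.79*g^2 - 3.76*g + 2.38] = -6.6*g^2 + 3.58*g - 3.76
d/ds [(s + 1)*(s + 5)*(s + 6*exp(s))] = 6*s^2*exp(s) + 3*s^2 + 48*s*exp(s) + 12*s + 66*exp(s) + 5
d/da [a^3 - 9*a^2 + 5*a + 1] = 3*a^2 - 18*a + 5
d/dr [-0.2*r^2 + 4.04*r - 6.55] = 4.04 - 0.4*r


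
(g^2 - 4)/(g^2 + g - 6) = (g + 2)/(g + 3)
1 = 1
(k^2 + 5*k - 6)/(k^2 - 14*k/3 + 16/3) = 3*(k^2 + 5*k - 6)/(3*k^2 - 14*k + 16)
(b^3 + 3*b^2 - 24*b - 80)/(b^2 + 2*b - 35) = (b^2 + 8*b + 16)/(b + 7)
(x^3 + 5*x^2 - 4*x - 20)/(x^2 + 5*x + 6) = (x^2 + 3*x - 10)/(x + 3)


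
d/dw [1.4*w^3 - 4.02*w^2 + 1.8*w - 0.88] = 4.2*w^2 - 8.04*w + 1.8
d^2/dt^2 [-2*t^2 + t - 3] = -4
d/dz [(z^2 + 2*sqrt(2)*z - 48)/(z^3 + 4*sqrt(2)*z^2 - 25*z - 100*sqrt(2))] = (-z^4 - 4*sqrt(2)*z^3 + 103*z^2 + 184*sqrt(2)*z - 1600)/(z^6 + 8*sqrt(2)*z^5 - 18*z^4 - 400*sqrt(2)*z^3 - 975*z^2 + 5000*sqrt(2)*z + 20000)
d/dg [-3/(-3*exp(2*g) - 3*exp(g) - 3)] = (-2*exp(g) - 1)*exp(g)/(exp(2*g) + exp(g) + 1)^2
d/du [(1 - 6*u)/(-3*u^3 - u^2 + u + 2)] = (18*u^3 + 6*u^2 - 6*u - (6*u - 1)*(9*u^2 + 2*u - 1) - 12)/(3*u^3 + u^2 - u - 2)^2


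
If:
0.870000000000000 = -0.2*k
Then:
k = -4.35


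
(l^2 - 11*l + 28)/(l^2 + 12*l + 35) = (l^2 - 11*l + 28)/(l^2 + 12*l + 35)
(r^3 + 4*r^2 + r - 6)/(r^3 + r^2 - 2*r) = (r + 3)/r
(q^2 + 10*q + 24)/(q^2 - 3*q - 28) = (q + 6)/(q - 7)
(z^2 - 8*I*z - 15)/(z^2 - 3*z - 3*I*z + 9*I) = (z - 5*I)/(z - 3)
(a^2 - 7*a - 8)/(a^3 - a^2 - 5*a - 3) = (a - 8)/(a^2 - 2*a - 3)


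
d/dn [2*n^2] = 4*n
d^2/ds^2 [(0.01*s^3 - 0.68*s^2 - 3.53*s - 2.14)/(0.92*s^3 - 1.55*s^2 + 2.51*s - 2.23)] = (2.77555756156289e-17*s^7 - 1.122584*s^6 - 18.065304*s^5 + 18.134856*s^4 + 23.402102*s^3 - 133.637322*s^2 + 97.11852*s - 58.45069)/(0.778688*s^9 - 3.93576*s^8 + 13.004292*s^7 - 30.861851*s^6 + 54.558981*s^5 - 76.265286*s^4 + 81.593345*s^3 - 65.271654*s^2 + 37.445937*s - 11.089567)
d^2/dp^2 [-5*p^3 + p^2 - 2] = 2 - 30*p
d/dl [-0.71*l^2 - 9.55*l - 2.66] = -1.42*l - 9.55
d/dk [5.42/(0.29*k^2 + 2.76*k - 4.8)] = (-3.1436*k - 14.9592)/(0.29*k^2 + 2.76*k - 4.8)^2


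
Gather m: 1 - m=1 - m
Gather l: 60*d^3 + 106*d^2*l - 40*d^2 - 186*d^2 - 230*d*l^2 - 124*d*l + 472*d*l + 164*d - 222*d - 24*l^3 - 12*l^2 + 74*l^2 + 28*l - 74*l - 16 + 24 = 60*d^3 - 226*d^2 - 58*d - 24*l^3 + l^2*(62 - 230*d) + l*(106*d^2 + 348*d - 46) + 8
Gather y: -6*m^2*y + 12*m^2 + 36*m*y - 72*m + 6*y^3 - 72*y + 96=12*m^2 - 72*m + 6*y^3 + y*(-6*m^2 + 36*m - 72) + 96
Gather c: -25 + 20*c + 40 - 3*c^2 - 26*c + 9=-3*c^2 - 6*c + 24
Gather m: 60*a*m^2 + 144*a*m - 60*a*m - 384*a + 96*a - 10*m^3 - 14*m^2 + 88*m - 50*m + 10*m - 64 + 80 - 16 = -288*a - 10*m^3 + m^2*(60*a - 14) + m*(84*a + 48)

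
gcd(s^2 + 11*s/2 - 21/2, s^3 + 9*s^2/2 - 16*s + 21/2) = s^2 + 11*s/2 - 21/2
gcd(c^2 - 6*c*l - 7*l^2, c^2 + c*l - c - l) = c + l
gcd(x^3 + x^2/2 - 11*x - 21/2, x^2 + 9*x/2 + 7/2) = x + 1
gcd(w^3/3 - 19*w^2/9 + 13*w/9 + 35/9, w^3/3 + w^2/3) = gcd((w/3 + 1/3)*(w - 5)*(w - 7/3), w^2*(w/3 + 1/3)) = w + 1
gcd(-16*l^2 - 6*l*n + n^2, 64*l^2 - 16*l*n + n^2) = 8*l - n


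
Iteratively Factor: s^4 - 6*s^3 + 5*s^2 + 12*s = (s - 3)*(s^3 - 3*s^2 - 4*s) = s*(s - 3)*(s^2 - 3*s - 4) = s*(s - 4)*(s - 3)*(s + 1)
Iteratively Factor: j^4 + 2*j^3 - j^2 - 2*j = (j + 1)*(j^3 + j^2 - 2*j) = (j - 1)*(j + 1)*(j^2 + 2*j) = (j - 1)*(j + 1)*(j + 2)*(j)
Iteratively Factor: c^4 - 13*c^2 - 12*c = (c + 1)*(c^3 - c^2 - 12*c) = c*(c + 1)*(c^2 - c - 12) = c*(c + 1)*(c + 3)*(c - 4)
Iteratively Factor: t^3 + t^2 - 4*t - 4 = (t + 1)*(t^2 - 4) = (t - 2)*(t + 1)*(t + 2)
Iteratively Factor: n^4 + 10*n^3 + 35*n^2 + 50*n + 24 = (n + 2)*(n^3 + 8*n^2 + 19*n + 12) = (n + 2)*(n + 4)*(n^2 + 4*n + 3) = (n + 1)*(n + 2)*(n + 4)*(n + 3)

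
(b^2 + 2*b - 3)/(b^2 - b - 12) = (b - 1)/(b - 4)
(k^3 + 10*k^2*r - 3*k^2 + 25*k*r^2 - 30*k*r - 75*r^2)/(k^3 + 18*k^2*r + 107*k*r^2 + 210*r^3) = (k^2 + 5*k*r - 3*k - 15*r)/(k^2 + 13*k*r + 42*r^2)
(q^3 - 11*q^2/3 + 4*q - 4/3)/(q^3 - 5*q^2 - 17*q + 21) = (3*q^2 - 8*q + 4)/(3*(q^2 - 4*q - 21))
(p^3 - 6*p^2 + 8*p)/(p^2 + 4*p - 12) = p*(p - 4)/(p + 6)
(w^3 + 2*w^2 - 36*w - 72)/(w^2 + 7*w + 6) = (w^2 - 4*w - 12)/(w + 1)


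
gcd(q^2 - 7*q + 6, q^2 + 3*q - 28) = 1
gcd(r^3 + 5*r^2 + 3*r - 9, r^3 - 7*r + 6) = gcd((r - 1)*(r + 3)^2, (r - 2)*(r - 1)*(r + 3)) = r^2 + 2*r - 3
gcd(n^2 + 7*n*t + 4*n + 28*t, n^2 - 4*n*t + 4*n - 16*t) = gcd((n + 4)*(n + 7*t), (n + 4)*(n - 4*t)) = n + 4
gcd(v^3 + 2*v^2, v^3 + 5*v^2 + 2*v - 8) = v + 2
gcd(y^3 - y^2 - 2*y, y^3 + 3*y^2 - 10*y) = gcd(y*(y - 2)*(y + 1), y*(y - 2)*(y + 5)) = y^2 - 2*y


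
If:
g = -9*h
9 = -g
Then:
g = -9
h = 1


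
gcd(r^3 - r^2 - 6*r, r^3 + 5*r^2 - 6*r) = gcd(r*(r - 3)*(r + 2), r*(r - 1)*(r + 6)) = r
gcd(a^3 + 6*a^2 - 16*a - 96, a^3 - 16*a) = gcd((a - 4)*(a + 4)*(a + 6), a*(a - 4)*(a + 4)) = a^2 - 16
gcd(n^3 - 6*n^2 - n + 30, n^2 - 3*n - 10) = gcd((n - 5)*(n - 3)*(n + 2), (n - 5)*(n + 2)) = n^2 - 3*n - 10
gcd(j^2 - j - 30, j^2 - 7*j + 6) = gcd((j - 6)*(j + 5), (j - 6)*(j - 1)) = j - 6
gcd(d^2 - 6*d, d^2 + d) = d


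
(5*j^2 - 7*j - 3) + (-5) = 5*j^2 - 7*j - 8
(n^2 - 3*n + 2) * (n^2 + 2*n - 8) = n^4 - n^3 - 12*n^2 + 28*n - 16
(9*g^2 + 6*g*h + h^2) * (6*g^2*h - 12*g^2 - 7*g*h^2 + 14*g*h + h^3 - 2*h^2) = 54*g^4*h - 108*g^4 - 27*g^3*h^2 + 54*g^3*h - 27*g^2*h^3 + 54*g^2*h^2 - g*h^4 + 2*g*h^3 + h^5 - 2*h^4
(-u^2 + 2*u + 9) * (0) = 0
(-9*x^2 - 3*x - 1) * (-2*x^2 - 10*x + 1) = 18*x^4 + 96*x^3 + 23*x^2 + 7*x - 1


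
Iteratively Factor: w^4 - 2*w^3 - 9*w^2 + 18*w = (w + 3)*(w^3 - 5*w^2 + 6*w) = w*(w + 3)*(w^2 - 5*w + 6) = w*(w - 2)*(w + 3)*(w - 3)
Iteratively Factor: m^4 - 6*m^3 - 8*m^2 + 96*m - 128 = (m - 4)*(m^3 - 2*m^2 - 16*m + 32) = (m - 4)*(m - 2)*(m^2 - 16) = (m - 4)*(m - 2)*(m + 4)*(m - 4)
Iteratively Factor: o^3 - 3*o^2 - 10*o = (o - 5)*(o^2 + 2*o) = o*(o - 5)*(o + 2)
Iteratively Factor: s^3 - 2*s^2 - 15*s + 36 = (s - 3)*(s^2 + s - 12) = (s - 3)*(s + 4)*(s - 3)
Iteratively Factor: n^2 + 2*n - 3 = (n - 1)*(n + 3)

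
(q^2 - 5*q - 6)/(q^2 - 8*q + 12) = (q + 1)/(q - 2)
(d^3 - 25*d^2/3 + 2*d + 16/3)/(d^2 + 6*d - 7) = (3*d^2 - 22*d - 16)/(3*(d + 7))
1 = 1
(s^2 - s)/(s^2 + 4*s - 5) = s/(s + 5)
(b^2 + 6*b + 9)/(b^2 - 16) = (b^2 + 6*b + 9)/(b^2 - 16)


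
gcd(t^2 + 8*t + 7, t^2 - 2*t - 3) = t + 1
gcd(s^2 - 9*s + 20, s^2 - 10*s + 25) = s - 5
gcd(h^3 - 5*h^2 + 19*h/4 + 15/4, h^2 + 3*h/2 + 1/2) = h + 1/2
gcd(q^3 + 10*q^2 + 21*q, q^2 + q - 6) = q + 3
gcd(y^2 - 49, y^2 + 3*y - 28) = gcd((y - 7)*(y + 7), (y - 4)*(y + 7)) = y + 7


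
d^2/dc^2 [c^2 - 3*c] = 2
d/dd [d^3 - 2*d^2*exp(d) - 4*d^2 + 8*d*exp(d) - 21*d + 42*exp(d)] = -2*d^2*exp(d) + 3*d^2 + 4*d*exp(d) - 8*d + 50*exp(d) - 21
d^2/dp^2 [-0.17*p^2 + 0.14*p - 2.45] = -0.340000000000000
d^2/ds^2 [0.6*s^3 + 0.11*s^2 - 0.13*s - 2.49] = 3.6*s + 0.22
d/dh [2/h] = -2/h^2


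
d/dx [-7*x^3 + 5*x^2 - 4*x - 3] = -21*x^2 + 10*x - 4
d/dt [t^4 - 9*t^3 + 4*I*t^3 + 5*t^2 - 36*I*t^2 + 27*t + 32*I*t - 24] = 4*t^3 + t^2*(-27 + 12*I) + t*(10 - 72*I) + 27 + 32*I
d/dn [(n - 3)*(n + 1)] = 2*n - 2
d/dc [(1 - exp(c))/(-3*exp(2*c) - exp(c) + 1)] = 3*(2 - exp(c))*exp(2*c)/(9*exp(4*c) + 6*exp(3*c) - 5*exp(2*c) - 2*exp(c) + 1)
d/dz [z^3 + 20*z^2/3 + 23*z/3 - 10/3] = 3*z^2 + 40*z/3 + 23/3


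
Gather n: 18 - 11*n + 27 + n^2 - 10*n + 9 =n^2 - 21*n + 54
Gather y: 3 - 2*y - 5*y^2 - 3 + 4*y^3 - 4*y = 4*y^3 - 5*y^2 - 6*y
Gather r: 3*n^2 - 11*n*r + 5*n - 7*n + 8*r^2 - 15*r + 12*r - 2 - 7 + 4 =3*n^2 - 2*n + 8*r^2 + r*(-11*n - 3) - 5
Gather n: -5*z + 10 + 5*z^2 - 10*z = 5*z^2 - 15*z + 10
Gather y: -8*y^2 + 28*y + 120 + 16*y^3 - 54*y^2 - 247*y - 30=16*y^3 - 62*y^2 - 219*y + 90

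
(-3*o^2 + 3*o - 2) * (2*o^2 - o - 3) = -6*o^4 + 9*o^3 + 2*o^2 - 7*o + 6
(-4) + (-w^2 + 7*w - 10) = -w^2 + 7*w - 14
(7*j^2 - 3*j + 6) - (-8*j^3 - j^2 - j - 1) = 8*j^3 + 8*j^2 - 2*j + 7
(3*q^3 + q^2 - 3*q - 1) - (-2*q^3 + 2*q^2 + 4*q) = 5*q^3 - q^2 - 7*q - 1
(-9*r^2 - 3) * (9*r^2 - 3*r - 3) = -81*r^4 + 27*r^3 + 9*r + 9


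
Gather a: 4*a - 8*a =-4*a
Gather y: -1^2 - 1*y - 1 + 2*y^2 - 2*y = 2*y^2 - 3*y - 2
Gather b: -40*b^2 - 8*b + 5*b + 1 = -40*b^2 - 3*b + 1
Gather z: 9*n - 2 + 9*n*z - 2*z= 9*n + z*(9*n - 2) - 2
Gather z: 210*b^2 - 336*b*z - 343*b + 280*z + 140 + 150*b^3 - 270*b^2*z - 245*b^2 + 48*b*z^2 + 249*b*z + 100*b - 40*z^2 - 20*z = 150*b^3 - 35*b^2 - 243*b + z^2*(48*b - 40) + z*(-270*b^2 - 87*b + 260) + 140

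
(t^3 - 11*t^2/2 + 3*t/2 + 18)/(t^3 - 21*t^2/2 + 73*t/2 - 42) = (2*t + 3)/(2*t - 7)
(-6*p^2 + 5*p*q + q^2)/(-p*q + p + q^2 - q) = (6*p + q)/(q - 1)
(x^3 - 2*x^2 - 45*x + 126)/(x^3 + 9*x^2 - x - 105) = (x - 6)/(x + 5)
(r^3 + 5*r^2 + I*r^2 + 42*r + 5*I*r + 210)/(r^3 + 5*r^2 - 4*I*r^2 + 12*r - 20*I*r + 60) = (r + 7*I)/(r + 2*I)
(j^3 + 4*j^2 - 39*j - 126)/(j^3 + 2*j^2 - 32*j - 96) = (j^2 + 10*j + 21)/(j^2 + 8*j + 16)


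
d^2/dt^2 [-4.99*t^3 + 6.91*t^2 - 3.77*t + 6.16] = 13.82 - 29.94*t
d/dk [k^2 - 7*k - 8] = 2*k - 7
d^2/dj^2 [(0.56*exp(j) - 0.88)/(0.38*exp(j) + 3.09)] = (6.380232 - 0.784624*exp(j))*exp(j)/(0.054872*exp(3*j) + 1.338588*exp(2*j) + 10.884834*exp(j) + 29.503629)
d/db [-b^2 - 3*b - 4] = -2*b - 3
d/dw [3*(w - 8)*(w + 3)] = 6*w - 15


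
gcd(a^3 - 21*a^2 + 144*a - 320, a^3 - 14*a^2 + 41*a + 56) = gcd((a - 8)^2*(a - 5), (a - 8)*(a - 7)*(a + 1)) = a - 8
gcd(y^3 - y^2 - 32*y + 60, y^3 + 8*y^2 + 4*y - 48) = y^2 + 4*y - 12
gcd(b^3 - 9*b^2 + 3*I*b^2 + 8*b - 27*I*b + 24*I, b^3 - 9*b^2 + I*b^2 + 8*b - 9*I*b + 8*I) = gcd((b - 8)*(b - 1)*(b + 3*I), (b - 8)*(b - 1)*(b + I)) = b^2 - 9*b + 8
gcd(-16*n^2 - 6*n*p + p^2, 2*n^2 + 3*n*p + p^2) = 2*n + p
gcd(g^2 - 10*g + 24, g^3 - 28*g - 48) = g - 6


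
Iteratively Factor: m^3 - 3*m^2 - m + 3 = (m - 1)*(m^2 - 2*m - 3) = (m - 1)*(m + 1)*(m - 3)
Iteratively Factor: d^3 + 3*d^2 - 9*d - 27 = (d + 3)*(d^2 - 9) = (d - 3)*(d + 3)*(d + 3)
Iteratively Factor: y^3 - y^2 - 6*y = (y + 2)*(y^2 - 3*y) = y*(y + 2)*(y - 3)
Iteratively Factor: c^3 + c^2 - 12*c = (c + 4)*(c^2 - 3*c) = c*(c + 4)*(c - 3)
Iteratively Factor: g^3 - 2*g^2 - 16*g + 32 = (g - 2)*(g^2 - 16) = (g - 2)*(g + 4)*(g - 4)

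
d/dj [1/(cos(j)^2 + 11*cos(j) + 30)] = (2*cos(j) + 11)*sin(j)/(cos(j)^2 + 11*cos(j) + 30)^2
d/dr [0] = 0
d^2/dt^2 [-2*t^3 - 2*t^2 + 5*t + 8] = -12*t - 4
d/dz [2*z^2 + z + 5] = 4*z + 1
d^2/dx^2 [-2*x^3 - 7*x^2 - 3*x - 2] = -12*x - 14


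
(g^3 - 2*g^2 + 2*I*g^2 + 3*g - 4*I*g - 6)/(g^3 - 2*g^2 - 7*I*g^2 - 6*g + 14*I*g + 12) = (g + 3*I)/(g - 6*I)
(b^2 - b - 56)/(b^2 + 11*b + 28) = (b - 8)/(b + 4)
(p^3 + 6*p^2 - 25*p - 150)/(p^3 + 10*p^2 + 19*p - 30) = (p - 5)/(p - 1)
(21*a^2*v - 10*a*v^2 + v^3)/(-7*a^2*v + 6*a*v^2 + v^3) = (21*a^2 - 10*a*v + v^2)/(-7*a^2 + 6*a*v + v^2)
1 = 1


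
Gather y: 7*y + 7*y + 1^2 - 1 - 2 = 14*y - 2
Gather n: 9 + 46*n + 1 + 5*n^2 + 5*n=5*n^2 + 51*n + 10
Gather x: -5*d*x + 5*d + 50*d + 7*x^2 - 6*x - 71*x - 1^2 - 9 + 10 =55*d + 7*x^2 + x*(-5*d - 77)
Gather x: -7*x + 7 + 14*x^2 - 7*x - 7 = 14*x^2 - 14*x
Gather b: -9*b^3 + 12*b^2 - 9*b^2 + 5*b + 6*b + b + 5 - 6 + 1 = -9*b^3 + 3*b^2 + 12*b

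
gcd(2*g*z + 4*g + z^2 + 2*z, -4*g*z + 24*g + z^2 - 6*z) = 1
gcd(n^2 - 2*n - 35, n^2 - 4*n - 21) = n - 7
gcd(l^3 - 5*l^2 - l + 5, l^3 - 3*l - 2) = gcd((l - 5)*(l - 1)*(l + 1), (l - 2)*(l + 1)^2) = l + 1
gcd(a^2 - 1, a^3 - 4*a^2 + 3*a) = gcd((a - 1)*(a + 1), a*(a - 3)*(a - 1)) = a - 1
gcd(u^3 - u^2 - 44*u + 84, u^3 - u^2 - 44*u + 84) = u^3 - u^2 - 44*u + 84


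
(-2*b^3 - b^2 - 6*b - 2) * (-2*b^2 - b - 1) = 4*b^5 + 4*b^4 + 15*b^3 + 11*b^2 + 8*b + 2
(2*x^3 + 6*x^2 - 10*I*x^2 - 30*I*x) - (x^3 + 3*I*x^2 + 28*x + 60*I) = x^3 + 6*x^2 - 13*I*x^2 - 28*x - 30*I*x - 60*I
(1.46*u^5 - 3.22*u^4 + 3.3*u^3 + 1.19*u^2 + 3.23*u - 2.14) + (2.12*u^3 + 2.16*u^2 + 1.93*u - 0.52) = 1.46*u^5 - 3.22*u^4 + 5.42*u^3 + 3.35*u^2 + 5.16*u - 2.66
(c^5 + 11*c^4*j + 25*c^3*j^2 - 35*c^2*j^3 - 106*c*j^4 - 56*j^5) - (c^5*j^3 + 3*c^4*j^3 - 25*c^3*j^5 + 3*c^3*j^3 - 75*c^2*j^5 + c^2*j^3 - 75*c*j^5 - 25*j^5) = -c^5*j^3 + c^5 - 3*c^4*j^3 + 11*c^4*j + 25*c^3*j^5 - 3*c^3*j^3 + 25*c^3*j^2 + 75*c^2*j^5 - 36*c^2*j^3 + 75*c*j^5 - 106*c*j^4 - 31*j^5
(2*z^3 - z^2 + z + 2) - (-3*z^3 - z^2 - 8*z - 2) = 5*z^3 + 9*z + 4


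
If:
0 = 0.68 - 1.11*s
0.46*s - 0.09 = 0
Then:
No Solution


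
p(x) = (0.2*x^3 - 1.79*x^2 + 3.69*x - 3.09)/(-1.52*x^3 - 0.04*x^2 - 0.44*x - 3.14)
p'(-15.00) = -0.01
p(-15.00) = -0.22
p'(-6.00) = -0.06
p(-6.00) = -0.41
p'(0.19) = -1.08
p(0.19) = 0.76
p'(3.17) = -0.02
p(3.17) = 0.06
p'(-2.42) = -1.02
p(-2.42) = -1.32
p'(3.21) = -0.02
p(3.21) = 0.06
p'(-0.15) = -1.59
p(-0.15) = 1.20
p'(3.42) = -0.02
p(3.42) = 0.05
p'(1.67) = -0.05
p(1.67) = 0.09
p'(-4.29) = -0.15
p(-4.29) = -0.57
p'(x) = (0.6*x^2 - 3.58*x + 3.69)/(-1.52*x^3 - 0.04*x^2 - 0.44*x - 3.14) + (4.56*x^2 + 0.08*x + 0.44)*(0.2*x^3 - 1.79*x^2 + 3.69*x - 3.09)/(-1.52*x^3 - 0.04*x^2 - 0.44*x - 3.14)^2 = (-2.7288*x^4 + 11.0416*x^3 - 15.0392*x^2 + 10.994*x - 12.9462)/(2.3104*x^6 + 0.1216*x^5 + 1.3392*x^4 + 9.5808*x^3 + 0.4448*x^2 + 2.7632*x + 9.8596)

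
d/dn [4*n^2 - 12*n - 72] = 8*n - 12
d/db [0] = 0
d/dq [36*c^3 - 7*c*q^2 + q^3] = q*(-14*c + 3*q)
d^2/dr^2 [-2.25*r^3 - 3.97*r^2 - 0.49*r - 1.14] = -13.5*r - 7.94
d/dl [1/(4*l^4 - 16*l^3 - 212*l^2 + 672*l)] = (-l^3 + 3*l^2 + 53*l/2 - 42)/(l^2*(l^3 - 4*l^2 - 53*l + 168)^2)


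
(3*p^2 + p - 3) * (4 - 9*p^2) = -27*p^4 - 9*p^3 + 39*p^2 + 4*p - 12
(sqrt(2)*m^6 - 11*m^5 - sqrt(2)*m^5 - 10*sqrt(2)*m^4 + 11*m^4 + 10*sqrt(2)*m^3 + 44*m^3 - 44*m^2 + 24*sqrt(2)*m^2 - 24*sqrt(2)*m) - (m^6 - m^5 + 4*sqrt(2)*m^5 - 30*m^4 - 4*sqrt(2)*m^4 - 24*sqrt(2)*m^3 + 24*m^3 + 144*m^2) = -m^6 + sqrt(2)*m^6 - 10*m^5 - 5*sqrt(2)*m^5 - 6*sqrt(2)*m^4 + 41*m^4 + 20*m^3 + 34*sqrt(2)*m^3 - 188*m^2 + 24*sqrt(2)*m^2 - 24*sqrt(2)*m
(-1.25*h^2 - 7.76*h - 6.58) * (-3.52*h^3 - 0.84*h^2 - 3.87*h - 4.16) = 4.4*h^5 + 28.3652*h^4 + 34.5175*h^3 + 40.7584*h^2 + 57.7462*h + 27.3728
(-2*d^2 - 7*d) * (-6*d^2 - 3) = 12*d^4 + 42*d^3 + 6*d^2 + 21*d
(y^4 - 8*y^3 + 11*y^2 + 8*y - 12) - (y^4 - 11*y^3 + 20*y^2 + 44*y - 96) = 3*y^3 - 9*y^2 - 36*y + 84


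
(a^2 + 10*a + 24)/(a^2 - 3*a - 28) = (a + 6)/(a - 7)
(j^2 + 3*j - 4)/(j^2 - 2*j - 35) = (-j^2 - 3*j + 4)/(-j^2 + 2*j + 35)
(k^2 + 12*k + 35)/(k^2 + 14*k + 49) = (k + 5)/(k + 7)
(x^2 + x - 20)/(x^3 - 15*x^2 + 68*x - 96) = (x + 5)/(x^2 - 11*x + 24)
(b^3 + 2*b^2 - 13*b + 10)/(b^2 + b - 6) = (b^2 + 4*b - 5)/(b + 3)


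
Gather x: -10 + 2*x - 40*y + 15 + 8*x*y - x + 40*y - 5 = x*(8*y + 1)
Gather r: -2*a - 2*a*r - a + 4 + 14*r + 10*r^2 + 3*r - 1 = -3*a + 10*r^2 + r*(17 - 2*a) + 3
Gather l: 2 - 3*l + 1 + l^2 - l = l^2 - 4*l + 3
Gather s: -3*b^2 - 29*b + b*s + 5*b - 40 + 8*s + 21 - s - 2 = -3*b^2 - 24*b + s*(b + 7) - 21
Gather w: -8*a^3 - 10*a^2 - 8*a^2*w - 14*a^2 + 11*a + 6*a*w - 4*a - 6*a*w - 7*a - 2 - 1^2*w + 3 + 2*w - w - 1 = -8*a^3 - 8*a^2*w - 24*a^2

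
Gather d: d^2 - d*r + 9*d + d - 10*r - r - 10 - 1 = d^2 + d*(10 - r) - 11*r - 11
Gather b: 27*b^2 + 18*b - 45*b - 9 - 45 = 27*b^2 - 27*b - 54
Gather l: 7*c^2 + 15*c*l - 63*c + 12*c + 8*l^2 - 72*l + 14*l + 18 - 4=7*c^2 - 51*c + 8*l^2 + l*(15*c - 58) + 14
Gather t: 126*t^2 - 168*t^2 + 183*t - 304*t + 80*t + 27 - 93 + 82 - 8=-42*t^2 - 41*t + 8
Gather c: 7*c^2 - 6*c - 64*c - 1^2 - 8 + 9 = 7*c^2 - 70*c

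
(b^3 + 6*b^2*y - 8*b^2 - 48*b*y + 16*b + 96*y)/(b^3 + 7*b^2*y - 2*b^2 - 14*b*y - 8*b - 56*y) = (b^2 + 6*b*y - 4*b - 24*y)/(b^2 + 7*b*y + 2*b + 14*y)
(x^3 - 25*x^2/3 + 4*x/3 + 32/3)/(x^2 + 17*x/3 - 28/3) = (x^2 - 7*x - 8)/(x + 7)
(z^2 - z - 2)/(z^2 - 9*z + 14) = (z + 1)/(z - 7)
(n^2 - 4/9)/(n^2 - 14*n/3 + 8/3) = (n + 2/3)/(n - 4)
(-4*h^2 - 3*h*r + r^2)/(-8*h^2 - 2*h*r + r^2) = (h + r)/(2*h + r)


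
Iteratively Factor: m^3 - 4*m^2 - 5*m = (m - 5)*(m^2 + m) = m*(m - 5)*(m + 1)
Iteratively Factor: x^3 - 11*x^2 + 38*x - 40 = (x - 4)*(x^2 - 7*x + 10) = (x - 5)*(x - 4)*(x - 2)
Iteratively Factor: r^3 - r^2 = (r)*(r^2 - r) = r*(r - 1)*(r)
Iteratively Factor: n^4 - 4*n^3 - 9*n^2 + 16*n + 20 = (n - 5)*(n^3 + n^2 - 4*n - 4) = (n - 5)*(n + 1)*(n^2 - 4) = (n - 5)*(n + 1)*(n + 2)*(n - 2)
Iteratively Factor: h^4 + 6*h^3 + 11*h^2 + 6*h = (h + 1)*(h^3 + 5*h^2 + 6*h) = h*(h + 1)*(h^2 + 5*h + 6) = h*(h + 1)*(h + 2)*(h + 3)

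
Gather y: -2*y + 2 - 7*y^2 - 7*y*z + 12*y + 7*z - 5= -7*y^2 + y*(10 - 7*z) + 7*z - 3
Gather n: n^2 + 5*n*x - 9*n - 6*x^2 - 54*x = n^2 + n*(5*x - 9) - 6*x^2 - 54*x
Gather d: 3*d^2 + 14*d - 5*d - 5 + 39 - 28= 3*d^2 + 9*d + 6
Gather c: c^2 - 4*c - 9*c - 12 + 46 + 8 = c^2 - 13*c + 42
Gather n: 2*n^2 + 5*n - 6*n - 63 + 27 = 2*n^2 - n - 36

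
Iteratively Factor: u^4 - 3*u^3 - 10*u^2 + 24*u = (u - 4)*(u^3 + u^2 - 6*u) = (u - 4)*(u - 2)*(u^2 + 3*u) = (u - 4)*(u - 2)*(u + 3)*(u)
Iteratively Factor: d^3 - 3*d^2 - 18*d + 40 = (d - 2)*(d^2 - d - 20) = (d - 5)*(d - 2)*(d + 4)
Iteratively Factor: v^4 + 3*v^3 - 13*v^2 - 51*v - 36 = (v + 3)*(v^3 - 13*v - 12) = (v - 4)*(v + 3)*(v^2 + 4*v + 3) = (v - 4)*(v + 1)*(v + 3)*(v + 3)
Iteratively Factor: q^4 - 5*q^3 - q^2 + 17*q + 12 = (q - 4)*(q^3 - q^2 - 5*q - 3) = (q - 4)*(q + 1)*(q^2 - 2*q - 3) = (q - 4)*(q - 3)*(q + 1)*(q + 1)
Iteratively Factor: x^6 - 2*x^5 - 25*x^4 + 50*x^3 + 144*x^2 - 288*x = (x + 3)*(x^5 - 5*x^4 - 10*x^3 + 80*x^2 - 96*x) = (x - 4)*(x + 3)*(x^4 - x^3 - 14*x^2 + 24*x) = (x - 4)*(x - 3)*(x + 3)*(x^3 + 2*x^2 - 8*x) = x*(x - 4)*(x - 3)*(x + 3)*(x^2 + 2*x - 8) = x*(x - 4)*(x - 3)*(x - 2)*(x + 3)*(x + 4)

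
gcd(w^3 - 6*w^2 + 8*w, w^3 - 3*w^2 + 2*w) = w^2 - 2*w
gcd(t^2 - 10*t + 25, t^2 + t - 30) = t - 5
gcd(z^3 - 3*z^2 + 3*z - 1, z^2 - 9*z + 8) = z - 1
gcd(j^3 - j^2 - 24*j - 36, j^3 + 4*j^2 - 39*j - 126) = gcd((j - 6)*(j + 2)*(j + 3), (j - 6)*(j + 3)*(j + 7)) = j^2 - 3*j - 18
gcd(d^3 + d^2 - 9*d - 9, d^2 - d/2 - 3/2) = d + 1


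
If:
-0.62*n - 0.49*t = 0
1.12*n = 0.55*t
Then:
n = 0.00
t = 0.00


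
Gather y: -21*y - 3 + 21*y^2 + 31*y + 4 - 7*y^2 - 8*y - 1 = 14*y^2 + 2*y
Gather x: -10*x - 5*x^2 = -5*x^2 - 10*x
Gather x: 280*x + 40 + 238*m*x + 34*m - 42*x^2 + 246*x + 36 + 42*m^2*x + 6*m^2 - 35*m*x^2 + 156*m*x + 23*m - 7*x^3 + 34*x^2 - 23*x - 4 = 6*m^2 + 57*m - 7*x^3 + x^2*(-35*m - 8) + x*(42*m^2 + 394*m + 503) + 72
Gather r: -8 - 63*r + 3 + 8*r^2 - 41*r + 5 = 8*r^2 - 104*r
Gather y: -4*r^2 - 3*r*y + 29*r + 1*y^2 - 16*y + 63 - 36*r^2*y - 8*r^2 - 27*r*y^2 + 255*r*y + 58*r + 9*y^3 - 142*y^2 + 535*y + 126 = -12*r^2 + 87*r + 9*y^3 + y^2*(-27*r - 141) + y*(-36*r^2 + 252*r + 519) + 189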